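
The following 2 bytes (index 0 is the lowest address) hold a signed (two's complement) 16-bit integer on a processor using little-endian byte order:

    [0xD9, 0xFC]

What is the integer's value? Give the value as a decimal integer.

Little-endian stores the least-significant byte at the lowest address.
Reassemble most-significant byte first: FC D9 → 0xFCD9.
Top bit is set, so as a signed 16-bit value this is 0xFCD9 − 2^16 = -807.

-807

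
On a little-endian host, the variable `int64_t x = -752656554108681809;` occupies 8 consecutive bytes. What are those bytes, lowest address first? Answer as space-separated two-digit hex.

AF 81 7B 0E DA 06 8E F5

Two's complement of -752656554108681809 in 64 bits: 752656554108681809 = 0x0A71F925F1847E51; invert → 0xF58E06DA0E7B81AE; add 1 → 0xF58E06DA0E7B81AF.
Split into bytes (most-significant first): F5 8E 06 DA 0E 7B 81 AF.
Little-endian stores the least-significant byte at the lowest address.
So at ascending addresses the bytes are AF 81 7B 0E DA 06 8E F5.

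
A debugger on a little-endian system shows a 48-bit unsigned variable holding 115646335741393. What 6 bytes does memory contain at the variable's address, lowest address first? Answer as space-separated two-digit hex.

D1 ED C2 02 2E 69

115646335741393 in hexadecimal, padded to 48 bits, is 0x692E02C2EDD1.
Split into bytes (most-significant first): 69 2E 02 C2 ED D1.
In little-endian order the low byte comes first in memory.
So at ascending addresses the bytes are D1 ED C2 02 2E 69.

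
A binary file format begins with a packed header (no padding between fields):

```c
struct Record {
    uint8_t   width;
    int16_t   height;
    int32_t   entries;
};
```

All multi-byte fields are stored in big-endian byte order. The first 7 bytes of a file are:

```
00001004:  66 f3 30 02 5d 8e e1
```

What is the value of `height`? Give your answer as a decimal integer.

-3280

`height` follows `width` (1 byte), so it starts at byte offset 1 and occupies 2 bytes.
Bytes at offsets 1..2: F3 30.
Big-endian: lowest address holds the most-significant byte.
The bytes are already most-significant first: 0xF330.
Top bit is set, so as a signed 16-bit value this is 0xF330 − 2^16 = -3280.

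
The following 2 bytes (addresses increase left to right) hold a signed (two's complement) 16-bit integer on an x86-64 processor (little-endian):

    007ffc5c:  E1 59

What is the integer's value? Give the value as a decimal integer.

23009

In little-endian order the low byte comes first in memory.
Reassemble most-significant byte first: 59 E1 → 0x59E1.
0x59E1 = 23009.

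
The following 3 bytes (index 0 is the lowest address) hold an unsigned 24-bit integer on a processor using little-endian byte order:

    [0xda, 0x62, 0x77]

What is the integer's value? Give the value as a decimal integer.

7824090

Little-endian: lowest address holds the least-significant byte.
Reassemble most-significant byte first: 77 62 DA → 0x7762DA.
0x7762DA = 7824090.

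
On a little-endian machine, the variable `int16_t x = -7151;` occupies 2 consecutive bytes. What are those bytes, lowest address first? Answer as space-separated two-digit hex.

Two's complement of -7151 in 16 bits: 7151 = 0x1BEF; invert → 0xE410; add 1 → 0xE411.
Split into bytes (most-significant first): E4 11.
Little-endian stores the least-significant byte at the lowest address.
So at ascending addresses the bytes are 11 E4.

11 E4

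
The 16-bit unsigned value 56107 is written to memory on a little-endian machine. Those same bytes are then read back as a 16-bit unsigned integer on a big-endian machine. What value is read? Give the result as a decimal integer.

11227

56107 in 16-bit hexadecimal is 0xDB2B.
Stored little-endian, the bytes at ascending addresses are 2B DB.
Read back as big-endian, the last byte is least significant, giving 0x2BDB.
0x2BDB = 11227.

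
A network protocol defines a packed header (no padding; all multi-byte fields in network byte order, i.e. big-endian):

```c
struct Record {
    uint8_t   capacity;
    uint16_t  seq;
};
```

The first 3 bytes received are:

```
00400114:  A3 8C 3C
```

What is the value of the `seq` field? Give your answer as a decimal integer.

35900

`seq` follows `capacity` (1 byte), so it starts at byte offset 1 and occupies 2 bytes.
Bytes at offsets 1..2: 8C 3C.
Big-endian: lowest address holds the most-significant byte.
The bytes are already most-significant first: 0x8C3C.
0x8C3C = 35900.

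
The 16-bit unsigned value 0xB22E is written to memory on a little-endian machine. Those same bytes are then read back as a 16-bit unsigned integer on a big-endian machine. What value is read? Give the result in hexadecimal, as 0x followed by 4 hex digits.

Stored little-endian, the bytes at ascending addresses are 2E B2.
Read back as big-endian, the last byte is least significant, giving 0x2EB2.

0x2EB2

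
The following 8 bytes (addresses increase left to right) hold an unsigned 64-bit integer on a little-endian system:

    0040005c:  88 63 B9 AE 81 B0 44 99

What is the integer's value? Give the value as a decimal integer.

Little-endian: lowest address holds the least-significant byte.
Reassemble most-significant byte first: 99 44 B0 81 AE B9 63 88 → 0x9944B081AEB96388.
0x9944B081AEB96388 = 11044146257247953800.

11044146257247953800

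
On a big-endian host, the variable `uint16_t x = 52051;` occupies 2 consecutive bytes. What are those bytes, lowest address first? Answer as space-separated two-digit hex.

52051 in hexadecimal, padded to 16 bits, is 0xCB53.
Split into bytes (most-significant first): CB 53.
In big-endian order the high byte comes first in memory.
So the memory order matches the most-significant-first order: CB 53.

CB 53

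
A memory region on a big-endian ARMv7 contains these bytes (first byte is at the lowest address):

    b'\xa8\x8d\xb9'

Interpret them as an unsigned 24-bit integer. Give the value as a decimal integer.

11046329

In big-endian order the high byte comes first in memory.
The bytes are already most-significant first: 0xA88DB9.
0xA88DB9 = 11046329.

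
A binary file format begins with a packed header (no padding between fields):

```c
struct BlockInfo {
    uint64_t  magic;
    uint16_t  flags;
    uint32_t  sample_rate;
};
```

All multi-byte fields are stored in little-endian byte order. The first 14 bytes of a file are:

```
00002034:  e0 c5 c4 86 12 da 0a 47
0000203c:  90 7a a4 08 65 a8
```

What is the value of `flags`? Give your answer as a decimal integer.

31376

`flags` follows `magic` (8 bytes), so it starts at byte offset 8 and occupies 2 bytes.
Bytes at offsets 8..9: 90 7A.
Little-endian stores the least-significant byte at the lowest address.
Reassemble most-significant byte first: 7A 90 → 0x7A90.
0x7A90 = 31376.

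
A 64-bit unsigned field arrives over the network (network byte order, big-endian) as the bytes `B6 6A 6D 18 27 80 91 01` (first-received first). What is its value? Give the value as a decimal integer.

13144438412943593729

Big-endian: lowest address holds the most-significant byte.
The bytes are already most-significant first: 0xB66A6D1827809101.
0xB66A6D1827809101 = 13144438412943593729.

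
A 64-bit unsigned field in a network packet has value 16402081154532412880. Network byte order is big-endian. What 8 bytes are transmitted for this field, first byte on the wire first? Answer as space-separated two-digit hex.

E3 9F E5 E8 79 08 8D D0

16402081154532412880 in hexadecimal, padded to 64 bits, is 0xE39FE5E879088DD0.
Split into bytes (most-significant first): E3 9F E5 E8 79 08 8D D0.
In big-endian order the high byte comes first in memory.
So the memory order matches the most-significant-first order: E3 9F E5 E8 79 08 8D D0.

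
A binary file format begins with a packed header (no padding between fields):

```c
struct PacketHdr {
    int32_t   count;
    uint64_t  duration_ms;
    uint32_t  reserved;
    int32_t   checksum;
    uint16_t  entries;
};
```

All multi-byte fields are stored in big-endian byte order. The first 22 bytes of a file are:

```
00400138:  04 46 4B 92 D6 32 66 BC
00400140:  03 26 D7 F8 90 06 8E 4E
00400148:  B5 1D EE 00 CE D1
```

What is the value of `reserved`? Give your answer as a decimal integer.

2416348750

`reserved` follows `count` (4 B), `duration_ms` (8 B), so it starts at offset 4 + 8 = 12 and occupies 4 bytes.
Bytes at offsets 12..15: 90 06 8E 4E.
Big-endian stores the most-significant byte at the lowest address.
The bytes are already most-significant first: 0x90068E4E.
0x90068E4E = 2416348750.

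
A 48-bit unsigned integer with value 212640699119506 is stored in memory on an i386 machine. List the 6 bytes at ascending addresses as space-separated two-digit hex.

212640699119506 in hexadecimal, padded to 48 bits, is 0xC1654555F792.
Split into bytes (most-significant first): C1 65 45 55 F7 92.
In little-endian order the low byte comes first in memory.
So at ascending addresses the bytes are 92 F7 55 45 65 C1.

92 F7 55 45 65 C1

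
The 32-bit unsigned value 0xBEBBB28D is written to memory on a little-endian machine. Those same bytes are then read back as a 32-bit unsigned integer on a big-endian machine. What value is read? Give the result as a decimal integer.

Stored little-endian, the bytes at ascending addresses are 8D B2 BB BE.
Read back as big-endian, the last byte is least significant, giving 0x8DB2BBBE.
0x8DB2BBBE = 2377300926.

2377300926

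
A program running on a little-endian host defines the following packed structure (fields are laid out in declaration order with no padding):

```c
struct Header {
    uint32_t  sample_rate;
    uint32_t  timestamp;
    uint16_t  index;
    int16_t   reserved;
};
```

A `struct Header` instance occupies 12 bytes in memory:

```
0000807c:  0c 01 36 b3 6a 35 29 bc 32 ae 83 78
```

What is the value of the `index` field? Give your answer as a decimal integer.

`index` follows `sample_rate` (4 B), `timestamp` (4 B), so it starts at offset 4 + 4 = 8 and occupies 2 bytes.
Bytes at offsets 8..9: 32 AE.
In little-endian order the low byte comes first in memory.
Reassemble most-significant byte first: AE 32 → 0xAE32.
0xAE32 = 44594.

44594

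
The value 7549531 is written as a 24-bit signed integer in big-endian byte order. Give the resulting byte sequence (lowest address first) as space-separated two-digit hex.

73 32 5B

7549531 in hexadecimal, padded to 24 bits, is 0x73325B.
Split into bytes (most-significant first): 73 32 5B.
Big-endian stores the most-significant byte at the lowest address.
So the memory order matches the most-significant-first order: 73 32 5B.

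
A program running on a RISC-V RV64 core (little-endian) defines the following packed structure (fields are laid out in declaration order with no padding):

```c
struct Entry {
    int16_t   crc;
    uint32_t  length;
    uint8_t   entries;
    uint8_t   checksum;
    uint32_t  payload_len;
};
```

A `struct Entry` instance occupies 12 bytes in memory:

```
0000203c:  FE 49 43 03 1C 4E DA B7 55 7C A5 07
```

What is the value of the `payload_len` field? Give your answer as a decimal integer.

`payload_len` follows `crc` (2 B), `length` (4 B), `entries` (1 B), `checksum` (1 B), so it starts at offset 2 + 4 + 1 + 1 = 8 and occupies 4 bytes.
Bytes at offsets 8..11: 55 7C A5 07.
In little-endian order the low byte comes first in memory.
Reassemble most-significant byte first: 07 A5 7C 55 → 0x07A57C55.
0x07A57C55 = 128285781.

128285781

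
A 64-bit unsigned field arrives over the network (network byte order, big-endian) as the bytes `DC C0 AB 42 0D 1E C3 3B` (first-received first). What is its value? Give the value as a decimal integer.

Big-endian: lowest address holds the most-significant byte.
The bytes are already most-significant first: 0xDCC0AB420D1EC33B.
0xDCC0AB420D1EC33B = 15906902184048902971.

15906902184048902971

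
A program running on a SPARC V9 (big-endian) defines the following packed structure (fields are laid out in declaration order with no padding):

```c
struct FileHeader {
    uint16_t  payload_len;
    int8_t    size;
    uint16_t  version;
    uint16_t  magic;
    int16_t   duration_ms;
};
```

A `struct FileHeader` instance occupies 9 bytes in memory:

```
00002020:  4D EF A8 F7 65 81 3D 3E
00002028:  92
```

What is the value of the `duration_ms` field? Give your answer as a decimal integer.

16018

`duration_ms` follows `payload_len` (2 B), `size` (1 B), `version` (2 B), `magic` (2 B), so it starts at offset 2 + 1 + 2 + 2 = 7 and occupies 2 bytes.
Bytes at offsets 7..8: 3E 92.
In big-endian order the high byte comes first in memory.
The bytes are already most-significant first: 0x3E92.
0x3E92 = 16018.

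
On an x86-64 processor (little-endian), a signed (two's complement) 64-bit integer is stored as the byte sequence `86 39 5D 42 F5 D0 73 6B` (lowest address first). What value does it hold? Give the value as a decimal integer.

7742761936178985350

Little-endian: lowest address holds the least-significant byte.
Reassemble most-significant byte first: 6B 73 D0 F5 42 5D 39 86 → 0x6B73D0F5425D3986.
0x6B73D0F5425D3986 = 7742761936178985350.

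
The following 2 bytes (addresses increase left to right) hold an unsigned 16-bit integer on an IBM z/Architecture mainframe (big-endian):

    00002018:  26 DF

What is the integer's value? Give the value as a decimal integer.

9951

Big-endian: lowest address holds the most-significant byte.
The bytes are already most-significant first: 0x26DF.
0x26DF = 9951.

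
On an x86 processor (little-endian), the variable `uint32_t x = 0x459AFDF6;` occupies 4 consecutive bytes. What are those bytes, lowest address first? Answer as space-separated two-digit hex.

Split into bytes (most-significant first): 45 9A FD F6.
In little-endian order the low byte comes first in memory.
So at ascending addresses the bytes are F6 FD 9A 45.

F6 FD 9A 45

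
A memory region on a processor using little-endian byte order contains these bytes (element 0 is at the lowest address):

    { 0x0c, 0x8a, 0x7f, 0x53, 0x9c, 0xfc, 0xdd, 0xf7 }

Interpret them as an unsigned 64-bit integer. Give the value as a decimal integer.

In little-endian order the low byte comes first in memory.
Reassemble most-significant byte first: F7 DD FC 9C 53 7F 8A 0C → 0xF7DDFC9C537F8A0C.
0xF7DDFC9C537F8A0C = 17860709445567220236.

17860709445567220236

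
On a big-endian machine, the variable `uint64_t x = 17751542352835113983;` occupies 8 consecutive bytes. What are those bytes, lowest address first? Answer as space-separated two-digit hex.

F6 5A 25 B7 DC 09 F3 FF

17751542352835113983 in hexadecimal, padded to 64 bits, is 0xF65A25B7DC09F3FF.
Split into bytes (most-significant first): F6 5A 25 B7 DC 09 F3 FF.
Big-endian: lowest address holds the most-significant byte.
So the memory order matches the most-significant-first order: F6 5A 25 B7 DC 09 F3 FF.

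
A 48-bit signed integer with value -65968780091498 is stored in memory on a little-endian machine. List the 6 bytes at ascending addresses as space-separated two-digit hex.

Two's complement of -65968780091498 in 48 bits: 65968780091498 = 0x3BFF8DB4206A; invert → 0xC400724BDF95; add 1 → 0xC400724BDF96.
Split into bytes (most-significant first): C4 00 72 4B DF 96.
Little-endian stores the least-significant byte at the lowest address.
So at ascending addresses the bytes are 96 DF 4B 72 00 C4.

96 DF 4B 72 00 C4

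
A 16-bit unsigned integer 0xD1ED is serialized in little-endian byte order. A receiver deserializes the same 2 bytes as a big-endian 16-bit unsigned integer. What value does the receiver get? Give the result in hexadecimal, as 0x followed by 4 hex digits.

0xEDD1

Stored little-endian, the bytes at ascending addresses are ED D1.
Read back as big-endian, the last byte is least significant, giving 0xEDD1.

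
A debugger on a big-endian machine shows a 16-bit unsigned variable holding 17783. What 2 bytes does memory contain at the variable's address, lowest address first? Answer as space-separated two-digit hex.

45 77

17783 in hexadecimal, padded to 16 bits, is 0x4577.
Split into bytes (most-significant first): 45 77.
Big-endian: lowest address holds the most-significant byte.
So the memory order matches the most-significant-first order: 45 77.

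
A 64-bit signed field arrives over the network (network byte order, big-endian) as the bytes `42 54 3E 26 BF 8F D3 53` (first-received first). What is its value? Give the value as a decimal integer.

Big-endian: lowest address holds the most-significant byte.
The bytes are already most-significant first: 0x42543E26BF8FD353.
0x42543E26BF8FD353 = 4779513440690492243.

4779513440690492243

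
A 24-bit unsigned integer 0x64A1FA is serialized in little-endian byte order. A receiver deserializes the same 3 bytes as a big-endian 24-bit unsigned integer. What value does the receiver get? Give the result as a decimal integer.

Stored little-endian, the bytes at ascending addresses are FA A1 64.
Read back as big-endian, the last byte is least significant, giving 0xFAA164.
0xFAA164 = 16425316.

16425316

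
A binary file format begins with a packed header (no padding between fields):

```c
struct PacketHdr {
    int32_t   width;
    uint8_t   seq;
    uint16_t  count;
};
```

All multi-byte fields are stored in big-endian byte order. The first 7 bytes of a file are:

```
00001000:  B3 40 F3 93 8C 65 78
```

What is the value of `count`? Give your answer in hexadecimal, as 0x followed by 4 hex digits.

0x6578

`count` follows `width` (4 B), `seq` (1 B), so it starts at offset 4 + 1 = 5 and occupies 2 bytes.
Bytes at offsets 5..6: 65 78.
Big-endian: lowest address holds the most-significant byte.
The bytes are already most-significant first: 0x6578.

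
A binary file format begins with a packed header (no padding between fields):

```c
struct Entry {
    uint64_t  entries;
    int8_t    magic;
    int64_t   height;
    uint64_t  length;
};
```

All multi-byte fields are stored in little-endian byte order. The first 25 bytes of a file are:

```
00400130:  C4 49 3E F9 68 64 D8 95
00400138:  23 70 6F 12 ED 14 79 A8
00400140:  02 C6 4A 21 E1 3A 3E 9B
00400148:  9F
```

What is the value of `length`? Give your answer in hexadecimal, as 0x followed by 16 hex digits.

`length` follows `entries` (8 B), `magic` (1 B), `height` (8 B), so it starts at offset 8 + 1 + 8 = 17 and occupies 8 bytes.
Bytes at offsets 17..24: C6 4A 21 E1 3A 3E 9B 9F.
Little-endian stores the least-significant byte at the lowest address.
Reassemble most-significant byte first: 9F 9B 3E 3A E1 21 4A C6 → 0x9F9B3E3AE1214AC6.

0x9F9B3E3AE1214AC6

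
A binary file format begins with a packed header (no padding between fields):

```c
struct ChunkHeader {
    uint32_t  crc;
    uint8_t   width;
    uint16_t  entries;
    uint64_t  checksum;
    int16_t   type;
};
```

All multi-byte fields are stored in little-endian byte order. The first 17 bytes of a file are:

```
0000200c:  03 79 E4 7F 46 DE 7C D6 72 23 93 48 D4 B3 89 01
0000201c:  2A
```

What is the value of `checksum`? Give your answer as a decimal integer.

`checksum` follows `crc` (4 B), `width` (1 B), `entries` (2 B), so it starts at offset 4 + 1 + 2 = 7 and occupies 8 bytes.
Bytes at offsets 7..14: D6 72 23 93 48 D4 B3 89.
Little-endian stores the least-significant byte at the lowest address.
Reassemble most-significant byte first: 89 B3 D4 48 93 23 72 D6 → 0x89B3D448932372D6.
0x89B3D448932372D6 = 9922507812198642390.

9922507812198642390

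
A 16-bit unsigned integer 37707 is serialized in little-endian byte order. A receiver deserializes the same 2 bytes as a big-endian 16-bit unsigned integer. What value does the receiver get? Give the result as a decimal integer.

37707 in 16-bit hexadecimal is 0x934B.
Stored little-endian, the bytes at ascending addresses are 4B 93.
Read back as big-endian, the last byte is least significant, giving 0x4B93.
0x4B93 = 19347.

19347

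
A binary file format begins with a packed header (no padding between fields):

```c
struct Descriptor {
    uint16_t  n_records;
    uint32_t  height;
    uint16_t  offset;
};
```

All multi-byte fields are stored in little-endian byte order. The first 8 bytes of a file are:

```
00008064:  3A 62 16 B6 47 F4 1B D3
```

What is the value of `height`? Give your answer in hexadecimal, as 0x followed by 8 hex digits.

0xF447B616

`height` follows `n_records` (2 bytes), so it starts at byte offset 2 and occupies 4 bytes.
Bytes at offsets 2..5: 16 B6 47 F4.
Little-endian: lowest address holds the least-significant byte.
Reassemble most-significant byte first: F4 47 B6 16 → 0xF447B616.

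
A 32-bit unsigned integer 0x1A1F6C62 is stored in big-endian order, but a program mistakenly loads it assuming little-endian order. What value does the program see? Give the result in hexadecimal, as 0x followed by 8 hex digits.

Stored big-endian, the bytes at ascending addresses are 1A 1F 6C 62.
Read back as little-endian, the first byte is least significant, giving 0x626C1F1A.

0x626C1F1A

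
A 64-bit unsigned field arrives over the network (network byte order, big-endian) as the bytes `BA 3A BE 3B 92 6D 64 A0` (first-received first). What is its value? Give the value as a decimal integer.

13419247202772804768

Big-endian: lowest address holds the most-significant byte.
The bytes are already most-significant first: 0xBA3ABE3B926D64A0.
0xBA3ABE3B926D64A0 = 13419247202772804768.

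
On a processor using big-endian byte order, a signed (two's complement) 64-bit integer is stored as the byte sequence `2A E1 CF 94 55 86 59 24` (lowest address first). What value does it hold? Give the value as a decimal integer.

3089979055349848356

Big-endian: lowest address holds the most-significant byte.
The bytes are already most-significant first: 0x2AE1CF9455865924.
0x2AE1CF9455865924 = 3089979055349848356.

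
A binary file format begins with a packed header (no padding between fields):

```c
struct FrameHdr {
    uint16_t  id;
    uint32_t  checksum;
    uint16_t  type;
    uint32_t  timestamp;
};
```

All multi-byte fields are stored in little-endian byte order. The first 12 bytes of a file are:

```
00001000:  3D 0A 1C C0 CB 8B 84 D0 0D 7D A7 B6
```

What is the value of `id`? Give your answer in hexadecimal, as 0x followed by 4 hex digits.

`id` is the first field, at byte offset 0, occupying 2 bytes.
Bytes at offsets 0..1: 3D 0A.
In little-endian order the low byte comes first in memory.
Reassemble most-significant byte first: 0A 3D → 0x0A3D.

0x0A3D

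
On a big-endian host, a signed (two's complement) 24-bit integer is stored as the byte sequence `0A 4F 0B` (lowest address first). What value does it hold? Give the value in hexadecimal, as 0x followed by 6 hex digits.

Big-endian: lowest address holds the most-significant byte.
The bytes are already most-significant first: 0x0A4F0B.

0x0A4F0B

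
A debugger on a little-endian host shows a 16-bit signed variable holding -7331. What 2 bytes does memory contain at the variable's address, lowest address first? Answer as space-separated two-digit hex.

Two's complement of -7331 in 16 bits: 7331 = 0x1CA3; invert → 0xE35C; add 1 → 0xE35D.
Split into bytes (most-significant first): E3 5D.
Little-endian stores the least-significant byte at the lowest address.
So at ascending addresses the bytes are 5D E3.

5D E3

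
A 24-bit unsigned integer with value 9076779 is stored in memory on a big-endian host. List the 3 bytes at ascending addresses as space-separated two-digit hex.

8A 80 2B

9076779 in hexadecimal, padded to 24 bits, is 0x8A802B.
Split into bytes (most-significant first): 8A 80 2B.
In big-endian order the high byte comes first in memory.
So the memory order matches the most-significant-first order: 8A 80 2B.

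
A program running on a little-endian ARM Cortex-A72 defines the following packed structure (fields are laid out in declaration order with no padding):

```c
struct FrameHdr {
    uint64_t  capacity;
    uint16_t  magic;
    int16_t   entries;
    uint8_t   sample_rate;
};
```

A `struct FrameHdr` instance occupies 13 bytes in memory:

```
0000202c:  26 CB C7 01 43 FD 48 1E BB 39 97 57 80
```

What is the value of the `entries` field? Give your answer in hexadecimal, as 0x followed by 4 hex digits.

0x5797

`entries` follows `capacity` (8 B), `magic` (2 B), so it starts at offset 8 + 2 = 10 and occupies 2 bytes.
Bytes at offsets 10..11: 97 57.
Little-endian stores the least-significant byte at the lowest address.
Reassemble most-significant byte first: 57 97 → 0x5797.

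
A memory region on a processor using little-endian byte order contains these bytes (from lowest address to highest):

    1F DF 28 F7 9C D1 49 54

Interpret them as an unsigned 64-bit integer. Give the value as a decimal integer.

6073616044577578783

Little-endian: lowest address holds the least-significant byte.
Reassemble most-significant byte first: 54 49 D1 9C F7 28 DF 1F → 0x5449D19CF728DF1F.
0x5449D19CF728DF1F = 6073616044577578783.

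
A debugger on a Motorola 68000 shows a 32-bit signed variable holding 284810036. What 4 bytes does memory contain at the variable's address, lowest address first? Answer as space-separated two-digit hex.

284810036 in hexadecimal, padded to 32 bits, is 0x10F9DB34.
Split into bytes (most-significant first): 10 F9 DB 34.
Big-endian stores the most-significant byte at the lowest address.
So the memory order matches the most-significant-first order: 10 F9 DB 34.

10 F9 DB 34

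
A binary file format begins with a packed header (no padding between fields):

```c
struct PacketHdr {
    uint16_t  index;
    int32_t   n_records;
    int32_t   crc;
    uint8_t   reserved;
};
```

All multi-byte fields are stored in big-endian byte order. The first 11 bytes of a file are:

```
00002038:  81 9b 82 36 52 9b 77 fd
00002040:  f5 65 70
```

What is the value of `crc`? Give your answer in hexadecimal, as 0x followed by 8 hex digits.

`crc` follows `index` (2 B), `n_records` (4 B), so it starts at offset 2 + 4 = 6 and occupies 4 bytes.
Bytes at offsets 6..9: 77 FD F5 65.
Big-endian stores the most-significant byte at the lowest address.
The bytes are already most-significant first: 0x77FDF565.

0x77FDF565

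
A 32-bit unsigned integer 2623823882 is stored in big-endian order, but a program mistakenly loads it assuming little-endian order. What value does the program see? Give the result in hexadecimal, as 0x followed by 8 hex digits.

0x0A60649C

2623823882 in 32-bit hexadecimal is 0x9C64600A.
Stored big-endian, the bytes at ascending addresses are 9C 64 60 0A.
Read back as little-endian, the first byte is least significant, giving 0x0A60649C.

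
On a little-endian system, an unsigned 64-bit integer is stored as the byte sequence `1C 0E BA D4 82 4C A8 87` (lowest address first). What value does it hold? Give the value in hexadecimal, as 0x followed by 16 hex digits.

Little-endian: lowest address holds the least-significant byte.
Reassemble most-significant byte first: 87 A8 4C 82 D4 BA 0E 1C → 0x87A84C82D4BA0E1C.

0x87A84C82D4BA0E1C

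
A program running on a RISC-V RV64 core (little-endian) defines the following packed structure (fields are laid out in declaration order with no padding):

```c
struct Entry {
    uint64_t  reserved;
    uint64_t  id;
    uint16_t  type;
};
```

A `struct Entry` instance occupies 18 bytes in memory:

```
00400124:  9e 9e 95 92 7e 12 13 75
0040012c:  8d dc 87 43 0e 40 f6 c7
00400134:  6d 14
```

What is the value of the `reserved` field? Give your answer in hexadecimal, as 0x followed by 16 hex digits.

`reserved` is the first field, at byte offset 0, occupying 8 bytes.
Bytes at offsets 0..7: 9E 9E 95 92 7E 12 13 75.
Little-endian stores the least-significant byte at the lowest address.
Reassemble most-significant byte first: 75 13 12 7E 92 95 9E 9E → 0x7513127E92959E9E.

0x7513127E92959E9E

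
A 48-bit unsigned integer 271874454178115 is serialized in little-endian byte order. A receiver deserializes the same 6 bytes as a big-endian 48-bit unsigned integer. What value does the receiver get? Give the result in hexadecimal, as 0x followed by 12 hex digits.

0x43C943B444F7

271874454178115 in 48-bit hexadecimal is 0xF744B443C943.
Stored little-endian, the bytes at ascending addresses are 43 C9 43 B4 44 F7.
Read back as big-endian, the last byte is least significant, giving 0x43C943B444F7.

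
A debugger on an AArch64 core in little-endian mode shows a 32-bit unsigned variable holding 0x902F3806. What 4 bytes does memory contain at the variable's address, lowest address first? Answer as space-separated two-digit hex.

06 38 2F 90

Split into bytes (most-significant first): 90 2F 38 06.
In little-endian order the low byte comes first in memory.
So at ascending addresses the bytes are 06 38 2F 90.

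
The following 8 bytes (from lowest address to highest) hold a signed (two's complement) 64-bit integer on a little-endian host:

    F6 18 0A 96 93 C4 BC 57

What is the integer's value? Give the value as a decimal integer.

6322144115077814518

In little-endian order the low byte comes first in memory.
Reassemble most-significant byte first: 57 BC C4 93 96 0A 18 F6 → 0x57BCC493960A18F6.
0x57BCC493960A18F6 = 6322144115077814518.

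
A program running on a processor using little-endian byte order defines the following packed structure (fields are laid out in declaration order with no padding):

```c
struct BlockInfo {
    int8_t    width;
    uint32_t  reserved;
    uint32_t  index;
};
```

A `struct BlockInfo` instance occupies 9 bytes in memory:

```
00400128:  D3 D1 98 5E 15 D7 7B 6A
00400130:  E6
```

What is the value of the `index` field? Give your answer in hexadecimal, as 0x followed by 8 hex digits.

`index` follows `width` (1 B), `reserved` (4 B), so it starts at offset 1 + 4 = 5 and occupies 4 bytes.
Bytes at offsets 5..8: D7 7B 6A E6.
In little-endian order the low byte comes first in memory.
Reassemble most-significant byte first: E6 6A 7B D7 → 0xE66A7BD7.

0xE66A7BD7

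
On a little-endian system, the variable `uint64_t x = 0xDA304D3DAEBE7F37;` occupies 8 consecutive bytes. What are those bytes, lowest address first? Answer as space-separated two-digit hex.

Split into bytes (most-significant first): DA 30 4D 3D AE BE 7F 37.
Little-endian: lowest address holds the least-significant byte.
So at ascending addresses the bytes are 37 7F BE AE 3D 4D 30 DA.

37 7F BE AE 3D 4D 30 DA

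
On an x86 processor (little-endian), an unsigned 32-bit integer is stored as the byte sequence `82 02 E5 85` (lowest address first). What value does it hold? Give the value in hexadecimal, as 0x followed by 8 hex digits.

In little-endian order the low byte comes first in memory.
Reassemble most-significant byte first: 85 E5 02 82 → 0x85E50282.

0x85E50282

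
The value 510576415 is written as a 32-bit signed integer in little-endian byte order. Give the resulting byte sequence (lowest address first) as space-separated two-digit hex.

1F C7 6E 1E

510576415 in hexadecimal, padded to 32 bits, is 0x1E6EC71F.
Split into bytes (most-significant first): 1E 6E C7 1F.
Little-endian: lowest address holds the least-significant byte.
So at ascending addresses the bytes are 1F C7 6E 1E.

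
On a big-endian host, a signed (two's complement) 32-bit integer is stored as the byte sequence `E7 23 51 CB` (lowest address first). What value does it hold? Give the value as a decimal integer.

Big-endian: lowest address holds the most-significant byte.
The bytes are already most-significant first: 0xE72351CB.
Top bit is set, so as a signed 32-bit value this is 0xE72351CB − 2^32 = -417115701.

-417115701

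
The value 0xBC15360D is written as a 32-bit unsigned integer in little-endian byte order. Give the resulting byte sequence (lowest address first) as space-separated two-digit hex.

0D 36 15 BC

Split into bytes (most-significant first): BC 15 36 0D.
Little-endian: lowest address holds the least-significant byte.
So at ascending addresses the bytes are 0D 36 15 BC.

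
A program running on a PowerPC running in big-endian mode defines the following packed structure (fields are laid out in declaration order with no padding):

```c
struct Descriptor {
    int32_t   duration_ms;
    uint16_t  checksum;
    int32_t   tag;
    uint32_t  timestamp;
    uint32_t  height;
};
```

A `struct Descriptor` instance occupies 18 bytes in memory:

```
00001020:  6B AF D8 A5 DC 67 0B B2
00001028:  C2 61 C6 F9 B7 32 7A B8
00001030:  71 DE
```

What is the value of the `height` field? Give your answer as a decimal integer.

`height` follows `duration_ms` (4 B), `checksum` (2 B), `tag` (4 B), `timestamp` (4 B), so it starts at offset 4 + 2 + 4 + 4 = 14 and occupies 4 bytes.
Bytes at offsets 14..17: 7A B8 71 DE.
In big-endian order the high byte comes first in memory.
The bytes are already most-significant first: 0x7AB871DE.
0x7AB871DE = 2058908126.

2058908126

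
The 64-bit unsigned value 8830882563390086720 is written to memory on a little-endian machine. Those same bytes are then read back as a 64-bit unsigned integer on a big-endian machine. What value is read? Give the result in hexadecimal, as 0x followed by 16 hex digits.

8830882563390086720 in 64-bit hexadecimal is 0x7A8D98E7440E9E40.
Stored little-endian, the bytes at ascending addresses are 40 9E 0E 44 E7 98 8D 7A.
Read back as big-endian, the last byte is least significant, giving 0x409E0E44E7988D7A.

0x409E0E44E7988D7A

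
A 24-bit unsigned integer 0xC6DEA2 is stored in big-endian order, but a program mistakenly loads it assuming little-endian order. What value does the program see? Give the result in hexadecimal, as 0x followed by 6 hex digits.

Stored big-endian, the bytes at ascending addresses are C6 DE A2.
Read back as little-endian, the first byte is least significant, giving 0xA2DEC6.

0xA2DEC6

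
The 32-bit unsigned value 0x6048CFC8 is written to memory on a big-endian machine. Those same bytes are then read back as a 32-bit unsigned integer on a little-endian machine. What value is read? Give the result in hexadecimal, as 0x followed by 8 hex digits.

Stored big-endian, the bytes at ascending addresses are 60 48 CF C8.
Read back as little-endian, the first byte is least significant, giving 0xC8CF4860.

0xC8CF4860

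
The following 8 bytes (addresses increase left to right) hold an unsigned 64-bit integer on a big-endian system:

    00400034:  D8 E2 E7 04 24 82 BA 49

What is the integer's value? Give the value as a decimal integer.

In big-endian order the high byte comes first in memory.
The bytes are already most-significant first: 0xD8E2E7042482BA49.
0xD8E2E7042482BA49 = 15628307661907475017.

15628307661907475017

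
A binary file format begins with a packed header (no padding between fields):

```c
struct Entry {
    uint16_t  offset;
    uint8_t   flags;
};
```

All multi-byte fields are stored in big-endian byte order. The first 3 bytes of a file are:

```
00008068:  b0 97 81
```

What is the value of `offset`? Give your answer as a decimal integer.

`offset` is the first field, at byte offset 0, occupying 2 bytes.
Bytes at offsets 0..1: B0 97.
In big-endian order the high byte comes first in memory.
The bytes are already most-significant first: 0xB097.
0xB097 = 45207.

45207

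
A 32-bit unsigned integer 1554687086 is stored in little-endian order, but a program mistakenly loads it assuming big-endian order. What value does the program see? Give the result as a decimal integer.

1856285276

1554687086 in 32-bit hexadecimal is 0x5CAAA46E.
Stored little-endian, the bytes at ascending addresses are 6E A4 AA 5C.
Read back as big-endian, the last byte is least significant, giving 0x6EA4AA5C.
0x6EA4AA5C = 1856285276.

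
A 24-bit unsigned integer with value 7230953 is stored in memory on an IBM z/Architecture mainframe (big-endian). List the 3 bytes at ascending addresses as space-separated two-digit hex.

6E 55 E9

7230953 in hexadecimal, padded to 24 bits, is 0x6E55E9.
Split into bytes (most-significant first): 6E 55 E9.
Big-endian: lowest address holds the most-significant byte.
So the memory order matches the most-significant-first order: 6E 55 E9.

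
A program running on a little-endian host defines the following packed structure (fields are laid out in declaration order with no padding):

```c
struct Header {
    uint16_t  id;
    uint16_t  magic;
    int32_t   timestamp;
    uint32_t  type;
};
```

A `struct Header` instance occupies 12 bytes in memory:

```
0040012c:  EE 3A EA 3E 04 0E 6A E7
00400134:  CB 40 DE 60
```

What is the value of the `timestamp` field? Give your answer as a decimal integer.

`timestamp` follows `id` (2 B), `magic` (2 B), so it starts at offset 2 + 2 = 4 and occupies 4 bytes.
Bytes at offsets 4..7: 04 0E 6A E7.
In little-endian order the low byte comes first in memory.
Reassemble most-significant byte first: E7 6A 0E 04 → 0xE76A0E04.
Top bit is set, so as a signed 32-bit value this is 0xE76A0E04 − 2^32 = -412479996.

-412479996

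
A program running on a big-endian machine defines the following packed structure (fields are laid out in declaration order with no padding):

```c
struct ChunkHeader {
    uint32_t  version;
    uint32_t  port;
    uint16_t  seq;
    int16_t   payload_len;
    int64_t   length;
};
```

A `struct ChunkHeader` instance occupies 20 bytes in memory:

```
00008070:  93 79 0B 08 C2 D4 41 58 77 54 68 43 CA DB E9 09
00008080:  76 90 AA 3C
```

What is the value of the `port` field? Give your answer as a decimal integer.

3268690264

`port` follows `version` (4 bytes), so it starts at byte offset 4 and occupies 4 bytes.
Bytes at offsets 4..7: C2 D4 41 58.
In big-endian order the high byte comes first in memory.
The bytes are already most-significant first: 0xC2D44158.
0xC2D44158 = 3268690264.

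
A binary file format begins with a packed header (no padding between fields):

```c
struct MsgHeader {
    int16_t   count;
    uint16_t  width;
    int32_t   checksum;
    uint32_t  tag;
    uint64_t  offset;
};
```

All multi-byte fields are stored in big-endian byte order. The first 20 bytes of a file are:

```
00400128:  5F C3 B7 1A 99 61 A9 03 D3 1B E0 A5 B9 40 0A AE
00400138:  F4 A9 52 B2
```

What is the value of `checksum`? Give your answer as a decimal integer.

`checksum` follows `count` (2 B), `width` (2 B), so it starts at offset 2 + 2 = 4 and occupies 4 bytes.
Bytes at offsets 4..7: 99 61 A9 03.
In big-endian order the high byte comes first in memory.
The bytes are already most-significant first: 0x9961A903.
Top bit is set, so as a signed 32-bit value this is 0x9961A903 − 2^32 = -1721652989.

-1721652989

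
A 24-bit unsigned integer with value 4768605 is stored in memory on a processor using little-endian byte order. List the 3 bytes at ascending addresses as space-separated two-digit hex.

5D C3 48

4768605 in hexadecimal, padded to 24 bits, is 0x48C35D.
Split into bytes (most-significant first): 48 C3 5D.
Little-endian: lowest address holds the least-significant byte.
So at ascending addresses the bytes are 5D C3 48.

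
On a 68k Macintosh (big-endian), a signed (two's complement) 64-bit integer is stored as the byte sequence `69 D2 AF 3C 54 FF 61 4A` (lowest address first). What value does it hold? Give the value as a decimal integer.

Big-endian: lowest address holds the most-significant byte.
The bytes are already most-significant first: 0x69D2AF3C54FF614A.
0x69D2AF3C54FF614A = 7625349792750592330.

7625349792750592330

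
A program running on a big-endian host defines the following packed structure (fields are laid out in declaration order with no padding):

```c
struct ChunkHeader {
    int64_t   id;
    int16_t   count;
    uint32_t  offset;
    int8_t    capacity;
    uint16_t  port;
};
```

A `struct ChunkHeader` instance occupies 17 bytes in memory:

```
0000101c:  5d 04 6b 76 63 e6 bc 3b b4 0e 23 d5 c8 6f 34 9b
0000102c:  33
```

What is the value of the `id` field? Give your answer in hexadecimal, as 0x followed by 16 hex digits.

0x5D046B7663E6BC3B

`id` is the first field, at byte offset 0, occupying 8 bytes.
Bytes at offsets 0..7: 5D 04 6B 76 63 E6 BC 3B.
Big-endian stores the most-significant byte at the lowest address.
The bytes are already most-significant first: 0x5D046B7663E6BC3B.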